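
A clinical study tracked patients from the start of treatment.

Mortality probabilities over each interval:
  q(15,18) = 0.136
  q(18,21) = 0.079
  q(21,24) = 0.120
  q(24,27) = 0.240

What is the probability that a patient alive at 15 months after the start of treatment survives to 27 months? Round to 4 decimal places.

Chaining the interval survival probabilities: (1 − 0.136) × (1 − 0.079) × (1 − 0.120) × (1 − 0.240).
= 0.864 × 0.921 × 0.880 × 0.760 = 0.532194.

0.5322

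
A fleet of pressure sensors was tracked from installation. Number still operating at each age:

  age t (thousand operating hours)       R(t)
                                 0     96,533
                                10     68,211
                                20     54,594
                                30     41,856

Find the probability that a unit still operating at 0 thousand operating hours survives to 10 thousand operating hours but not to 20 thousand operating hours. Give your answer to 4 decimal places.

0.1411

This is the probability of reaching 10 but not 20, conditional on being operational at 0: (R(10) − R(20)) / R(0).
= (68,211 − 54,594) / 96,533 = 13,617 / 96,533 = 0.141061.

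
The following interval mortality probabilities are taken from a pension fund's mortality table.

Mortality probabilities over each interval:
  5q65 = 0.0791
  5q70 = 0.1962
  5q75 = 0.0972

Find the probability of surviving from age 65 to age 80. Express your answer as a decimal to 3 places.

15p65 = (1 − 0.0791) × (1 − 0.1962) × (1 − 0.0972).
= 0.9209 × 0.8038 × 0.9028 = 0.668270.

0.668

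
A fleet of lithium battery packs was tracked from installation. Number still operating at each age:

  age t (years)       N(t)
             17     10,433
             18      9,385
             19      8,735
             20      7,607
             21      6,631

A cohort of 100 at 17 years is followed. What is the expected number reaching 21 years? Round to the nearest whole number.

The relevant probability is 6,631/10,433 = 0.635579.
Expected number = 100 × 0.635579 = 64.

64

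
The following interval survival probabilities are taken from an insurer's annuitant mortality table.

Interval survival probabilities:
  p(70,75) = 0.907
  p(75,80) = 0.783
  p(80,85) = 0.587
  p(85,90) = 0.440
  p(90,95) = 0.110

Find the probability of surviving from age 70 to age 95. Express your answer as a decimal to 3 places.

P(survive 70→95) = 0.907 × 0.783 × 0.587 × 0.440 × 0.110.
= 0.020177.

0.020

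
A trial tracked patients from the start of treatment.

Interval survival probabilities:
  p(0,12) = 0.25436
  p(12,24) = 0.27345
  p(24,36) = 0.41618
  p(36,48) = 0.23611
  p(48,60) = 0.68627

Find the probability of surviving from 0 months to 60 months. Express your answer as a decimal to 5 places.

P(survive 0→60) = 0.25436 × 0.27345 × 0.41618 × 0.23611 × 0.68627.
= 0.004690.

0.00469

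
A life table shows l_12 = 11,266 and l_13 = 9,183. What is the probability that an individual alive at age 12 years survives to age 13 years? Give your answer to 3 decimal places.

The conditional survival probability is l_13/l_12 = 9,183/11,266 = 0.815107.

0.815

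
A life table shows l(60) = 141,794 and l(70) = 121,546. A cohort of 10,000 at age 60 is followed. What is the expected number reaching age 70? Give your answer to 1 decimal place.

The relevant probability is 121,546/141,794 = 0.857201.
Expected number = 10,000 × 0.857201 = 8572.0.

8572.0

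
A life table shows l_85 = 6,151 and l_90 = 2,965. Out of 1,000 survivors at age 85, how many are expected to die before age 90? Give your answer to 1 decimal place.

518.0

The relevant probability is 1 − 2,965/6,151 = 0.517965.
Expected number = 1,000 × 0.517965 = 518.0.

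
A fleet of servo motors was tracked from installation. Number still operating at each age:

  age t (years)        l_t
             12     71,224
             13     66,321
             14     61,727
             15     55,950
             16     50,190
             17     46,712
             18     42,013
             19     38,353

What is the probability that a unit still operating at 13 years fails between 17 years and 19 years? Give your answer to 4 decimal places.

This is the probability of reaching 17 but not 19, conditional on being operational at 13: (l_17 − l_19) / l_13.
= (46,712 − 38,353) / 66,321 = 8,359 / 66,321 = 0.126039.

0.1260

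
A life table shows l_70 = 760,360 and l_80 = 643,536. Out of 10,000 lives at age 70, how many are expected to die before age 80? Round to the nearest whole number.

1536

The relevant probability is 1 − 643,536/760,360 = 0.153643.
Expected number = 10,000 × 0.153643 = 1536.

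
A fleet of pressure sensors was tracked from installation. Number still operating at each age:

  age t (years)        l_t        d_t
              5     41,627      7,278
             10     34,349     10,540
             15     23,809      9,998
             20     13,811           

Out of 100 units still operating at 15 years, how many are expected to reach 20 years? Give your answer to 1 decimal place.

58.0

The relevant probability is 13,811/23,809 = 0.580075.
Expected number = 100 × 0.580075 = 58.0.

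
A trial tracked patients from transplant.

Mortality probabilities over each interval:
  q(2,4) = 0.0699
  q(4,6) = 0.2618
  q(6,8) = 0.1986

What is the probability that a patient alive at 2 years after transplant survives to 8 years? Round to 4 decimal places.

0.5502

P(survive 2→8) = (1 − 0.0699) × (1 − 0.2618) × (1 − 0.1986).
= 0.9301 × 0.7382 × 0.8014 = 0.550241.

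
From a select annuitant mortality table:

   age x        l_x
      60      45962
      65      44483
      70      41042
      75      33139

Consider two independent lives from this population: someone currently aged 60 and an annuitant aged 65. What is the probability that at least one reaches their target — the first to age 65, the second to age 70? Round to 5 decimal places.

0.99751

p₁ = l_65/l_60 = 44483/45962 = 0.967821; p₂ = l_70/l_65 = 41042/44483 = 0.922645.
P(at least one) = 1 − (1−p₁)(1−p₂) = 1 − 0.032179 × 0.077355 = 0.997511.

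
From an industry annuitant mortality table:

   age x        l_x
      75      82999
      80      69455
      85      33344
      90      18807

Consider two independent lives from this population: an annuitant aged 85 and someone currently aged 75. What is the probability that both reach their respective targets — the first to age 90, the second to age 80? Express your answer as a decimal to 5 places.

p₁ = l_90/l_85 = 18807/33344 = 0.564030; p₂ = l_80/l_75 = 69455/82999 = 0.836817.
P(both) = p₁ × p₂ = 0.564030 × 0.836817 = 0.471990.

0.47199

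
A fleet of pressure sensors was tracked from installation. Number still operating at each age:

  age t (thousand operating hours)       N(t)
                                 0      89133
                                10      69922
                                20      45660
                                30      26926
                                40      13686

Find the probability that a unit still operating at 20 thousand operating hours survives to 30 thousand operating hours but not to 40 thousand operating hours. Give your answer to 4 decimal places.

This is the probability of reaching 30 but not 40, conditional on being operational at 20: (N(30) − N(40)) / N(20).
= (26926 − 13686) / 45660 = 13240 / 45660 = 0.289969.

0.2900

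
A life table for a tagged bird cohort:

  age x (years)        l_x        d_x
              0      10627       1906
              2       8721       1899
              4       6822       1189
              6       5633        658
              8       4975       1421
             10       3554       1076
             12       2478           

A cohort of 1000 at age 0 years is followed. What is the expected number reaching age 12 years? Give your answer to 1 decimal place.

233.2

The relevant probability is 2478/10627 = 0.233180.
Expected number = 1000 × 0.233180 = 233.2.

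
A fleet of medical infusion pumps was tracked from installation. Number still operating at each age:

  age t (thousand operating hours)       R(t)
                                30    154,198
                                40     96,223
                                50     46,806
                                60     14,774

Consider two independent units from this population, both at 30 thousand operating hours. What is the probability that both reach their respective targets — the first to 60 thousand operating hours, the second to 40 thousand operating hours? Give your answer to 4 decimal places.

0.0598

p₁ = R(60)/R(30) = 14,774/154,198 = 0.095812; p₂ = R(40)/R(30) = 96,223/154,198 = 0.624022.
P(both) = p₁ × p₂ = 0.095812 × 0.624022 = 0.059789.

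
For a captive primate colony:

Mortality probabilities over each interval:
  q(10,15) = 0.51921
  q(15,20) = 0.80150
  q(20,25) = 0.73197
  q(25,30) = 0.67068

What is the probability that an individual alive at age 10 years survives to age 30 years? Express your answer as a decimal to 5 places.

Survival from 10 to 30 is the product of surviving each interval: (1 − 0.51921) × (1 − 0.80150) × (1 − 0.73197) × (1 − 0.67068).
= 0.48079 × 0.19850 × 0.26803 × 0.32932 = 0.008424.

0.00842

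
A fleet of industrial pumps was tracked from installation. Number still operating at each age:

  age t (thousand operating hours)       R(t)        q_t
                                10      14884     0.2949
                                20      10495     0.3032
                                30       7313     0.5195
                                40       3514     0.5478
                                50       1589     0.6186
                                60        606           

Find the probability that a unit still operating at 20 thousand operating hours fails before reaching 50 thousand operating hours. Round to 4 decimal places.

P(fail before 50 | operational at 20) = 1 − R(50)/R(20) = 1 − 1589/10495 = (8906)/10495 = 0.848595.

0.8486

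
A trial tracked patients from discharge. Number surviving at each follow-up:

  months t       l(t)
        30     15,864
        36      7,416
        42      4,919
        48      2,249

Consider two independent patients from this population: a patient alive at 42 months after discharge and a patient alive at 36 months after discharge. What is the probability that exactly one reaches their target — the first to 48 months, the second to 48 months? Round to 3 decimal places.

0.483

p₁ = l(48)/l(42) = 2,249/4,919 = 0.457207; p₂ = l(48)/l(36) = 2,249/7,416 = 0.303263.
P(exactly one) = p₁(1−p₂) + (1−p₁)p₂ = 0.318553 + 0.164609 = 0.483162.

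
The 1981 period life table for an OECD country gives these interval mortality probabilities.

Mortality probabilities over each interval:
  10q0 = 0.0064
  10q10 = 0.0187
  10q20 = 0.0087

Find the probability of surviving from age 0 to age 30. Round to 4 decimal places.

Survival from 0 to 30 is the product of surviving each interval: (1 − 0.0064) × (1 − 0.0187) × (1 − 0.0087).
= 0.9936 × 0.9813 × 0.9913 = 0.966537.

0.9665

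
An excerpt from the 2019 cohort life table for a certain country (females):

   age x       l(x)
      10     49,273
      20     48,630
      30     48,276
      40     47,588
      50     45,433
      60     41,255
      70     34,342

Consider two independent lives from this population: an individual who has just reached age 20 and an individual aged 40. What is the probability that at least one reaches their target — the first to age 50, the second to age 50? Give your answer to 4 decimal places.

0.9970

p₁ = l(50)/l(20) = 45,433/48,630 = 0.934259; p₂ = l(50)/l(40) = 45,433/47,588 = 0.954715.
P(at least one) = 1 − (1−p₁)(1−p₂) = 1 − 0.065741 × 0.045285 = 0.997023.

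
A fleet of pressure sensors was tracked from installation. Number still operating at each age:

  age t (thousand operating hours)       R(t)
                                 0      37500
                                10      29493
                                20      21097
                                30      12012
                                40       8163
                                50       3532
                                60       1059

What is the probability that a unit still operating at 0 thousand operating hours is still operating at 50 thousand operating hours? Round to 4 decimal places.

0.0942

The conditional survival probability is R(50)/R(0) = 3532/37500 = 0.094187.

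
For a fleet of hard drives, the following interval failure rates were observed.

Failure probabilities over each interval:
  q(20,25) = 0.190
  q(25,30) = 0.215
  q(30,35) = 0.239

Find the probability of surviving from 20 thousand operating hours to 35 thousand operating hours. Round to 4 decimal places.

0.4839

Survival from 20 to 35 is the product of surviving each interval: (1 − 0.190) × (1 − 0.215) × (1 − 0.239).
= 0.810 × 0.785 × 0.761 = 0.483882.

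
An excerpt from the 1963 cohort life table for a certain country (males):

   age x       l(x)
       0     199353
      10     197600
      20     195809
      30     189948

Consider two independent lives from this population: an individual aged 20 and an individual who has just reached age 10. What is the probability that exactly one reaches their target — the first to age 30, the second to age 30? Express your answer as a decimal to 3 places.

0.066

p₁ = l(30)/l(20) = 189948/195809 = 0.970068; p₂ = l(30)/l(10) = 189948/197600 = 0.961275.
P(exactly one) = p₁(1−p₂) + (1−p₁)p₂ = 0.037566 + 0.028773 = 0.066339.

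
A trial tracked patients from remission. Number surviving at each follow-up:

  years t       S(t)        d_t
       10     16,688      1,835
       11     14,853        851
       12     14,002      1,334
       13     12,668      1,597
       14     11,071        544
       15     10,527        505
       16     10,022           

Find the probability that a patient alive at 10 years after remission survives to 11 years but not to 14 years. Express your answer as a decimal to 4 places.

This is the probability of reaching 11 but not 14, conditional on being alive at 10: (S(11) − S(14)) / S(10).
= (14,853 − 11,071) / 16,688 = 3,782 / 16,688 = 0.226630.

0.2266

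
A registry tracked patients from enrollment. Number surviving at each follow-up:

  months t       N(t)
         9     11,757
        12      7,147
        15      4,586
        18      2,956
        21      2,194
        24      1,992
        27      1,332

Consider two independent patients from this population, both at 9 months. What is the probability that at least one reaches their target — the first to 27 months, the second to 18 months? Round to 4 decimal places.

p₁ = N(27)/N(9) = 1,332/11,757 = 0.113294; p₂ = N(18)/N(9) = 2,956/11,757 = 0.251425.
P(at least one) = 1 − (1−p₁)(1−p₂) = 1 − 0.886706 × 0.748575 = 0.336234.

0.3362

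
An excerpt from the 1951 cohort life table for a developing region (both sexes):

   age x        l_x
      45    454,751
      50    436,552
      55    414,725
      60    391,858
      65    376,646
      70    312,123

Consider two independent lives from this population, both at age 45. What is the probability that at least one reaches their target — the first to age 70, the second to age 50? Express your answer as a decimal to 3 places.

0.987

p₁ = l_70/l_45 = 312,123/454,751 = 0.686360; p₂ = l_50/l_45 = 436,552/454,751 = 0.959980.
P(at least one) = 1 − (1−p₁)(1−p₂) = 1 − 0.313640 × 0.040020 = 0.987448.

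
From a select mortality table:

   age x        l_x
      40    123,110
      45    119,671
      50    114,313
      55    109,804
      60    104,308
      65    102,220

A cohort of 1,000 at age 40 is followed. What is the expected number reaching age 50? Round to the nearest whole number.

The relevant probability is 114,313/123,110 = 0.928544.
Expected number = 1,000 × 0.928544 = 929.

929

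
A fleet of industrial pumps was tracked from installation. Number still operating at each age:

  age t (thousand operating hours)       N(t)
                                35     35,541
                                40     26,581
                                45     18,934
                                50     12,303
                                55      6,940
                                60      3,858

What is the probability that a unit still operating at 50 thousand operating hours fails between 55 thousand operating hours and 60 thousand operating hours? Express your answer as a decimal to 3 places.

This is the probability of reaching 55 but not 60, conditional on being operational at 50: (N(55) − N(60)) / N(50).
= (6,940 − 3,858) / 12,303 = 3,082 / 12,303 = 0.250508.

0.251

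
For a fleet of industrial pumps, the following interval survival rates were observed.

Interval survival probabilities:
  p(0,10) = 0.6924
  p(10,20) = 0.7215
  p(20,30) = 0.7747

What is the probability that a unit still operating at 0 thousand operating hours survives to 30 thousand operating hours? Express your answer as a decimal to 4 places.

The overall survival probability is 0.6924 × 0.7215 × 0.7747.
= 0.387014.

0.3870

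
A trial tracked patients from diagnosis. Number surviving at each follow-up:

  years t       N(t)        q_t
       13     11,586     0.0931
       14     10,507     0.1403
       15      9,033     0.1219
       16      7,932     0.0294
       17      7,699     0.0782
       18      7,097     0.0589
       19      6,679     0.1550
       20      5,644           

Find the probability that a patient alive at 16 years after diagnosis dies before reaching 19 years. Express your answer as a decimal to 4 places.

P(die before 19 | alive at 16) = 1 − N(19)/N(16) = 1 − 6,679/7,932 = (1,253)/7,932 = 0.157968.

0.1580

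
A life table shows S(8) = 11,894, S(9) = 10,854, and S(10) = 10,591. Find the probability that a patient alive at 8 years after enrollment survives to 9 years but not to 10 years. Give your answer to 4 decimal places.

0.0221

This is the probability of reaching 9 but not 10, conditional on being alive at 8: (S(9) − S(10)) / S(8).
= (10,854 − 10,591) / 11,894 = 263 / 11,894 = 0.022112.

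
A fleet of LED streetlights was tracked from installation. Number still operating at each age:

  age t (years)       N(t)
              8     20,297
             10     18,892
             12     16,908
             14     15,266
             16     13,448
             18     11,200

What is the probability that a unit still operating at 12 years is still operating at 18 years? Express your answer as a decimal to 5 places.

0.66241

The conditional survival probability is N(18)/N(12) = 11,200/16,908 = 0.662408.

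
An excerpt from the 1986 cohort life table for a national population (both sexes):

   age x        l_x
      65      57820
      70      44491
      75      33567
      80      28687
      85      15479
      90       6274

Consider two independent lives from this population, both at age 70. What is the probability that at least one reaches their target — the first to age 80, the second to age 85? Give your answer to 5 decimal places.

0.76837

p₁ = l_80/l_70 = 28687/44491 = 0.644782; p₂ = l_85/l_70 = 15479/44491 = 0.347913.
P(at least one) = 1 − (1−p₁)(1−p₂) = 1 − 0.355218 × 0.652087 = 0.768367.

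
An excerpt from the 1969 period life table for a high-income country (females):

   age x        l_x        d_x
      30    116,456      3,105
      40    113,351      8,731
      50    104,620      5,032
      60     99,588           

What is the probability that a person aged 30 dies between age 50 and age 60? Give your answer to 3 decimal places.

This is the probability of reaching 50 but not 60, conditional on being alive at 30: (l_50 − l_60) / l_30.
= (104,620 − 99,588) / 116,456 = 5,032 / 116,456 = 0.043209.

0.043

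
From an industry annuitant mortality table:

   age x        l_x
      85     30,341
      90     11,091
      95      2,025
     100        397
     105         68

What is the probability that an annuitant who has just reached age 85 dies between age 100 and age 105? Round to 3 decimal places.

0.011

We want 15|5q85 = (l_100 − l_105)/l_85.
This is the probability of reaching 100 but not 105, conditional on being alive at 85: (l_100 − l_105) / l_85.
= (397 − 68) / 30,341 = 329 / 30,341 = 0.010843.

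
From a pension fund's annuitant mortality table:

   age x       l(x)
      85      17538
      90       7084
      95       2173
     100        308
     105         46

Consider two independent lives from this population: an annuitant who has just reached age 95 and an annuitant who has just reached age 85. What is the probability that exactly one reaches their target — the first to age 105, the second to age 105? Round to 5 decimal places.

0.02368

p₁ = l(105)/l(95) = 46/2173 = 0.021169; p₂ = l(105)/l(85) = 46/17538 = 0.002623.
P(exactly one) = p₁(1−p₂) + (1−p₁)p₂ = 0.021113 + 0.002567 = 0.023681.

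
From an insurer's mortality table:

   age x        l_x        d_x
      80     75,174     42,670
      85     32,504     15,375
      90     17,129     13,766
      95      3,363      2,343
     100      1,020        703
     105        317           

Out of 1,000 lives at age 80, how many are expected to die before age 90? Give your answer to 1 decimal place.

772.1

The relevant probability is 1 − 17,129/75,174 = 0.772142.
Expected number = 1,000 × 0.772142 = 772.1.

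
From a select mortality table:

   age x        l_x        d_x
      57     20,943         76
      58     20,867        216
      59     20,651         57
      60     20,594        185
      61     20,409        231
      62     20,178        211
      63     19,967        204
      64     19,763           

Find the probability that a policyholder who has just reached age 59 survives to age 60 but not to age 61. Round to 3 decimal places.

0.009

This is the probability of reaching 60 but not 61, conditional on being alive at 59: (l_60 − l_61) / l_59.
= (20,594 − 20,409) / 20,651 = 185 / 20,651 = 0.008958.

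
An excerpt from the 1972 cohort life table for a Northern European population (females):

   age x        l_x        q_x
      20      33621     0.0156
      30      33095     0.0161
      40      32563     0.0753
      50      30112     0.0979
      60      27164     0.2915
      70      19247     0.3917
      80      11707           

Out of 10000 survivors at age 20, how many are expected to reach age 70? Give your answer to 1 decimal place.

The relevant probability is 19247/33621 = 0.572470.
Expected number = 10000 × 0.572470 = 5724.7.

5724.7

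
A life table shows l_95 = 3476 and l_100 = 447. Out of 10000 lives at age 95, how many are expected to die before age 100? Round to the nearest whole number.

8714

The relevant probability is 1 − 447/3476 = 0.871404.
Expected number = 10000 × 0.871404 = 8714.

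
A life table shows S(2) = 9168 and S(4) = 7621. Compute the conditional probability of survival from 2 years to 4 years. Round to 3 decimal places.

0.831

The conditional survival probability is S(4)/S(2) = 7621/9168 = 0.831261.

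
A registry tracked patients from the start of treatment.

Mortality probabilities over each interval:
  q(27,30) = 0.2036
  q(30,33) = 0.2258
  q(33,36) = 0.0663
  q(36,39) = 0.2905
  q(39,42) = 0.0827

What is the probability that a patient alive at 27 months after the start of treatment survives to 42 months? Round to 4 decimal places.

Chaining the interval survival probabilities: (1 − 0.2036) × (1 − 0.2258) × (1 − 0.0663) × (1 − 0.2905) × (1 − 0.0827).
= 0.7964 × 0.7742 × 0.9337 × 0.7095 × 0.9173 = 0.374676.

0.3747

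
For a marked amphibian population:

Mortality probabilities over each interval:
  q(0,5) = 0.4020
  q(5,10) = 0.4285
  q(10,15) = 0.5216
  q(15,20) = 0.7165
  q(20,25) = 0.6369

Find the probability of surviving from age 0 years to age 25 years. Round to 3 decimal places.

Survival from 0 to 25 is the product of surviving each interval: (1 − 0.4020) × (1 − 0.4285) × (1 − 0.5216) × (1 − 0.7165) × (1 − 0.6369).
= 0.5980 × 0.5715 × 0.4784 × 0.2835 × 0.3631 = 0.016830.

0.017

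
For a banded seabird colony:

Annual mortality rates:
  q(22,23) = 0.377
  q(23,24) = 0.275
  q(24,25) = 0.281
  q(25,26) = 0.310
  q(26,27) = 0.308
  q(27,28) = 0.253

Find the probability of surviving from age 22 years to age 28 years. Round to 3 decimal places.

The overall survival probability is (1 − 0.377) × (1 − 0.275) × (1 − 0.281) × (1 − 0.310) × (1 − 0.308) × (1 − 0.253).
= 0.623 × 0.725 × 0.719 × 0.690 × 0.692 × 0.747 = 0.115833.

0.116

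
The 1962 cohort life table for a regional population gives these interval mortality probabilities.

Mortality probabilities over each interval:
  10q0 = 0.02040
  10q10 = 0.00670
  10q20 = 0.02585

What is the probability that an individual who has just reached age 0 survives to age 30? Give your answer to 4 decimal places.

0.9479

Chaining the interval survival probabilities: (1 − 0.02040) × (1 − 0.00670) × (1 − 0.02585).
= 0.97960 × 0.99330 × 0.97415 = 0.947884.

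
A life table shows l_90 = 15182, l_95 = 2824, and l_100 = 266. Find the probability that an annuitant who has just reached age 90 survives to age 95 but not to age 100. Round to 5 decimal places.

We want 5|5q90 = (l_95 − l_100)/l_90.
This is the probability of reaching 95 but not 100, conditional on being alive at 90: (l_95 − l_100) / l_90.
= (2824 − 266) / 15182 = 2558 / 15182 = 0.168489.

0.16849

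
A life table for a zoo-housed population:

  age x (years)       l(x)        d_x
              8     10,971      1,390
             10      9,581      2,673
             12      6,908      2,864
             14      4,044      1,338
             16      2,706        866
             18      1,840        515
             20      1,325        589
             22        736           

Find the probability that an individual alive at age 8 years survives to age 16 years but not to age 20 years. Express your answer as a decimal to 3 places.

0.126

This is the probability of reaching 16 but not 20, conditional on being alive at 8: (l(16) − l(20)) / l(8).
= (2,706 − 1,325) / 10,971 = 1,381 / 10,971 = 0.125877.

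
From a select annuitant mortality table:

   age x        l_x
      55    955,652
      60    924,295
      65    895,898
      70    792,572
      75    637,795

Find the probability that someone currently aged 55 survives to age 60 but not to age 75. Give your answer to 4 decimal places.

0.2998

We want 5|15q55 = (l_60 − l_75)/l_55.
This is the probability of reaching 60 but not 75, conditional on being alive at 55: (l_60 − l_75) / l_55.
= (924,295 − 637,795) / 955,652 = 286,500 / 955,652 = 0.299795.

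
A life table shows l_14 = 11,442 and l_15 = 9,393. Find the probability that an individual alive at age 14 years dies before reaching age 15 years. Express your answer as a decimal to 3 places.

P(die before 15 | alive at 14) = 1 − l_15/l_14 = 1 − 9,393/11,442 = (2,049)/11,442 = 0.179077.

0.179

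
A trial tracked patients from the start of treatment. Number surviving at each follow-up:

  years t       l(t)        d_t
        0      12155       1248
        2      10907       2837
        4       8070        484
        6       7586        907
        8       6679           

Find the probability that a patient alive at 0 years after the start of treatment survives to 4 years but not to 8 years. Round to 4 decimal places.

0.1144

This is the probability of reaching 4 but not 8, conditional on being alive at 0: (l(4) − l(8)) / l(0).
= (8070 − 6679) / 12155 = 1391 / 12155 = 0.114439.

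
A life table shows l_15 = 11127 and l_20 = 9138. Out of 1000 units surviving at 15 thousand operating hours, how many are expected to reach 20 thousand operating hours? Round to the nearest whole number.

821

The relevant probability is 9138/11127 = 0.821246.
Expected number = 1000 × 0.821246 = 821.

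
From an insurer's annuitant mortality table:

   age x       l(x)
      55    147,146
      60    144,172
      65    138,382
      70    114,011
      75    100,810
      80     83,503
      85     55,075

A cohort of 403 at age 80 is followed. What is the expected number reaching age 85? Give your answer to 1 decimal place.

The relevant probability is 55,075/83,503 = 0.659557.
Expected number = 403 × 0.659557 = 265.8.

265.8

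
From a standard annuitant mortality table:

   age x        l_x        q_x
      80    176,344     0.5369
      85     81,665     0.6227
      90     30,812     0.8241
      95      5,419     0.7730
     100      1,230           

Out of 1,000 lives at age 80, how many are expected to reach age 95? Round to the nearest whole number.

The relevant probability is 5,419/176,344 = 0.030730.
Expected number = 1,000 × 0.030730 = 31.

31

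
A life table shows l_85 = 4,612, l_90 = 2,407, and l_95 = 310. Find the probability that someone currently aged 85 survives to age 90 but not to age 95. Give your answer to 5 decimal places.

We want 5|5q85 = (l_90 − l_95)/l_85.
This is the probability of reaching 90 but not 95, conditional on being alive at 85: (l_90 − l_95) / l_85.
= (2,407 − 310) / 4,612 = 2,097 / 4,612 = 0.454683.

0.45468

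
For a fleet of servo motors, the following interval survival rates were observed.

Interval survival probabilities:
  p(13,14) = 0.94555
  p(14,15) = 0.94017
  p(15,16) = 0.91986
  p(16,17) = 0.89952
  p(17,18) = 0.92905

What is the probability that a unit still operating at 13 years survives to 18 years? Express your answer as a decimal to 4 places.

0.6834

Survival from 13 to 18 is the product of surviving each interval: 0.94555 × 0.94017 × 0.91986 × 0.89952 × 0.92905.
= 0.683380.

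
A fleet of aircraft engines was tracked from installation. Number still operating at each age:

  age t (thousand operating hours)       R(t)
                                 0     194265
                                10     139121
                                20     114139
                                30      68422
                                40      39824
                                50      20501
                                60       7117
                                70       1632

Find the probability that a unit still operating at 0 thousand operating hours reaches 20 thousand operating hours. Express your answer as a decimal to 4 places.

0.5875

The conditional survival probability is R(20)/R(0) = 114139/194265 = 0.587543.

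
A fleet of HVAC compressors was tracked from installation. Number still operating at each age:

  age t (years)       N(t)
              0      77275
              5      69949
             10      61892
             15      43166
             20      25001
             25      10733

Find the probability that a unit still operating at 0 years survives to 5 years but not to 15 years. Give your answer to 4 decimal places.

0.3466

This is the probability of reaching 5 but not 15, conditional on being operational at 0: (N(5) − N(15)) / N(0).
= (69949 − 43166) / 77275 = 26783 / 77275 = 0.346593.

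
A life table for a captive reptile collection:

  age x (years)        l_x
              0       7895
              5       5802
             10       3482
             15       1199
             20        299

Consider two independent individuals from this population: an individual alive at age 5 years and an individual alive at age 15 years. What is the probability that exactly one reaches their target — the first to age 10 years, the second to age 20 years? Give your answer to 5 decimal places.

p₁ = l_10/l_5 = 3482/5802 = 0.600138; p₂ = l_20/l_15 = 299/1199 = 0.249374.
P(exactly one) = p₁(1−p₂) + (1−p₁)p₂ = 0.450479 + 0.099715 = 0.550194.

0.55019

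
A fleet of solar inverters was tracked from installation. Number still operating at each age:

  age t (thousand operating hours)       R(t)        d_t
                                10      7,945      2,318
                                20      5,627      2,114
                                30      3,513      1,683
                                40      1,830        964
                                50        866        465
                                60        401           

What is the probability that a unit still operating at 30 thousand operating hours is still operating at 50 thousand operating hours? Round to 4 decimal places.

0.2465

The conditional survival probability is R(50)/R(30) = 866/3,513 = 0.246513.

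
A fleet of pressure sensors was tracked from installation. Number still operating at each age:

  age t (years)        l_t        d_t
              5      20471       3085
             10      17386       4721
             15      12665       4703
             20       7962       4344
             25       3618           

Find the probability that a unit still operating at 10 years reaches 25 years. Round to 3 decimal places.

The conditional survival probability is l_25/l_10 = 3618/17386 = 0.208098.

0.208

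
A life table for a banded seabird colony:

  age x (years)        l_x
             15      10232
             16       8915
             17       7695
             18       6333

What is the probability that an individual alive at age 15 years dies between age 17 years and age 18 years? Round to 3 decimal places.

0.133

This is the probability of reaching 17 but not 18, conditional on being alive at 15: (l_17 − l_18) / l_15.
= (7695 − 6333) / 10232 = 1362 / 10232 = 0.133112.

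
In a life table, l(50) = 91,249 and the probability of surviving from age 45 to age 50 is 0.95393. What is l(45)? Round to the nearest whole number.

95656

l(45) = l(50) / p = 91,249 / 0.95393 = 95656.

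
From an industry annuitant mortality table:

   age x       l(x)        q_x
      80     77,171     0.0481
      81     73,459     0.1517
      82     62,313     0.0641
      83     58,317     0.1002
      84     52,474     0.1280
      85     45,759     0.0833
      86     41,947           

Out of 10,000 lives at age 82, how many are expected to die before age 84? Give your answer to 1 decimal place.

1579.0

The relevant probability is 1 − 52,474/62,313 = 0.157896.
Expected number = 10,000 × 0.157896 = 1579.0.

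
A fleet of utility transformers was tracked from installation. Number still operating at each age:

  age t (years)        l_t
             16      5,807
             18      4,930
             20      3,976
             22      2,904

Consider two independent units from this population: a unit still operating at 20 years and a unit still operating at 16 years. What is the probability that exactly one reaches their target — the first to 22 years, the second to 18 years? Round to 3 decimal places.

0.339

p₁ = l_22/l_20 = 2,904/3,976 = 0.730382; p₂ = l_18/l_16 = 4,930/5,807 = 0.848975.
P(exactly one) = p₁(1−p₂) + (1−p₁)p₂ = 0.110306 + 0.228899 = 0.339205.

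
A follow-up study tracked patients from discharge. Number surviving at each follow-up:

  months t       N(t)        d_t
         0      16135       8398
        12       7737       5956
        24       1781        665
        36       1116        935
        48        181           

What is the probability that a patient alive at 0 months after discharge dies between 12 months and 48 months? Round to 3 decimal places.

0.468

This is the probability of reaching 12 but not 48, conditional on being alive at 0: (N(12) − N(48)) / N(0).
= (7737 − 181) / 16135 = 7556 / 16135 = 0.468299.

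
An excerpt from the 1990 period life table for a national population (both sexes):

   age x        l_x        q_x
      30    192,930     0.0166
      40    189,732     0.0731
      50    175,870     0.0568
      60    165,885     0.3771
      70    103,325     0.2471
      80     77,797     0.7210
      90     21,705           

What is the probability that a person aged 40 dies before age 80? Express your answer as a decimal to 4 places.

0.5900

P(die before 80 | alive at 40) = 1 − l_80/l_40 = 1 − 77,797/189,732 = (111,935)/189,732 = 0.589964.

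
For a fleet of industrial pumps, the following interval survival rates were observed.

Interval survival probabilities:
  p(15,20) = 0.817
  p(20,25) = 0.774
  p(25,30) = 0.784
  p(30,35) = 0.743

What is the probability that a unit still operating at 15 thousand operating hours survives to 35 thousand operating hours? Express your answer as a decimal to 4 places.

Survival from 15 to 35 is the product of surviving each interval: 0.817 × 0.774 × 0.784 × 0.743.
= 0.368356.

0.3684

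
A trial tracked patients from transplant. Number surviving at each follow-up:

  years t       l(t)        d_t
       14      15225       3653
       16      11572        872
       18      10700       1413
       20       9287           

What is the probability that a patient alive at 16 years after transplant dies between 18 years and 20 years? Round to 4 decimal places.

0.1221

This is the probability of reaching 18 but not 20, conditional on being alive at 16: (l(18) − l(20)) / l(16).
= (10700 − 9287) / 11572 = 1413 / 11572 = 0.122105.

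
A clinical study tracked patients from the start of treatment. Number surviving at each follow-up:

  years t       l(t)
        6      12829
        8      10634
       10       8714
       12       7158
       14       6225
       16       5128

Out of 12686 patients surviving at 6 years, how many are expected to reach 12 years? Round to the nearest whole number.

7078

The relevant probability is 7158/12829 = 0.557955.
Expected number = 12686 × 0.557955 = 7078.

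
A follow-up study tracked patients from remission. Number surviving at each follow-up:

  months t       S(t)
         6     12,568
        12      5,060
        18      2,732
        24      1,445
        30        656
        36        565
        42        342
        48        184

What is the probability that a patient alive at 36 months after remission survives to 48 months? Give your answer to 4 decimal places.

The conditional survival probability is S(48)/S(36) = 184/565 = 0.325664.

0.3257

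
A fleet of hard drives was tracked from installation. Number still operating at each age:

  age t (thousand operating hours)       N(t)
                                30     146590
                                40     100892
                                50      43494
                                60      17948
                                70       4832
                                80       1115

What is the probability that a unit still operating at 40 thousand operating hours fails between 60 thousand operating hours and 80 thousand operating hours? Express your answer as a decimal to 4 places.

This is the probability of reaching 60 but not 80, conditional on being operational at 40: (N(60) − N(80)) / N(40).
= (17948 − 1115) / 100892 = 16833 / 100892 = 0.166842.

0.1668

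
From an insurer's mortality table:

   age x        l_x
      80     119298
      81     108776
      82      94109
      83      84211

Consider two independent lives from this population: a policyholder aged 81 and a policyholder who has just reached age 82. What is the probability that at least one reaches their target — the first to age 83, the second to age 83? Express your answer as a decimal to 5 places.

0.97625

p₁ = l_83/l_81 = 84211/108776 = 0.774169; p₂ = l_83/l_82 = 84211/94109 = 0.894824.
P(at least one) = 1 − (1−p₁)(1−p₂) = 1 − 0.225831 × 0.105176 = 0.976248.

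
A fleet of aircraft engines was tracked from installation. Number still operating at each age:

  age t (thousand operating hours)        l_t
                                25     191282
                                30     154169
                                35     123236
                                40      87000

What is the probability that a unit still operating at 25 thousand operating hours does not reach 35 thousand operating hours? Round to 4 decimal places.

P(fail before 35 | operational at 25) = 1 − l_35/l_25 = 1 − 123236/191282 = (68046)/191282 = 0.355737.

0.3557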